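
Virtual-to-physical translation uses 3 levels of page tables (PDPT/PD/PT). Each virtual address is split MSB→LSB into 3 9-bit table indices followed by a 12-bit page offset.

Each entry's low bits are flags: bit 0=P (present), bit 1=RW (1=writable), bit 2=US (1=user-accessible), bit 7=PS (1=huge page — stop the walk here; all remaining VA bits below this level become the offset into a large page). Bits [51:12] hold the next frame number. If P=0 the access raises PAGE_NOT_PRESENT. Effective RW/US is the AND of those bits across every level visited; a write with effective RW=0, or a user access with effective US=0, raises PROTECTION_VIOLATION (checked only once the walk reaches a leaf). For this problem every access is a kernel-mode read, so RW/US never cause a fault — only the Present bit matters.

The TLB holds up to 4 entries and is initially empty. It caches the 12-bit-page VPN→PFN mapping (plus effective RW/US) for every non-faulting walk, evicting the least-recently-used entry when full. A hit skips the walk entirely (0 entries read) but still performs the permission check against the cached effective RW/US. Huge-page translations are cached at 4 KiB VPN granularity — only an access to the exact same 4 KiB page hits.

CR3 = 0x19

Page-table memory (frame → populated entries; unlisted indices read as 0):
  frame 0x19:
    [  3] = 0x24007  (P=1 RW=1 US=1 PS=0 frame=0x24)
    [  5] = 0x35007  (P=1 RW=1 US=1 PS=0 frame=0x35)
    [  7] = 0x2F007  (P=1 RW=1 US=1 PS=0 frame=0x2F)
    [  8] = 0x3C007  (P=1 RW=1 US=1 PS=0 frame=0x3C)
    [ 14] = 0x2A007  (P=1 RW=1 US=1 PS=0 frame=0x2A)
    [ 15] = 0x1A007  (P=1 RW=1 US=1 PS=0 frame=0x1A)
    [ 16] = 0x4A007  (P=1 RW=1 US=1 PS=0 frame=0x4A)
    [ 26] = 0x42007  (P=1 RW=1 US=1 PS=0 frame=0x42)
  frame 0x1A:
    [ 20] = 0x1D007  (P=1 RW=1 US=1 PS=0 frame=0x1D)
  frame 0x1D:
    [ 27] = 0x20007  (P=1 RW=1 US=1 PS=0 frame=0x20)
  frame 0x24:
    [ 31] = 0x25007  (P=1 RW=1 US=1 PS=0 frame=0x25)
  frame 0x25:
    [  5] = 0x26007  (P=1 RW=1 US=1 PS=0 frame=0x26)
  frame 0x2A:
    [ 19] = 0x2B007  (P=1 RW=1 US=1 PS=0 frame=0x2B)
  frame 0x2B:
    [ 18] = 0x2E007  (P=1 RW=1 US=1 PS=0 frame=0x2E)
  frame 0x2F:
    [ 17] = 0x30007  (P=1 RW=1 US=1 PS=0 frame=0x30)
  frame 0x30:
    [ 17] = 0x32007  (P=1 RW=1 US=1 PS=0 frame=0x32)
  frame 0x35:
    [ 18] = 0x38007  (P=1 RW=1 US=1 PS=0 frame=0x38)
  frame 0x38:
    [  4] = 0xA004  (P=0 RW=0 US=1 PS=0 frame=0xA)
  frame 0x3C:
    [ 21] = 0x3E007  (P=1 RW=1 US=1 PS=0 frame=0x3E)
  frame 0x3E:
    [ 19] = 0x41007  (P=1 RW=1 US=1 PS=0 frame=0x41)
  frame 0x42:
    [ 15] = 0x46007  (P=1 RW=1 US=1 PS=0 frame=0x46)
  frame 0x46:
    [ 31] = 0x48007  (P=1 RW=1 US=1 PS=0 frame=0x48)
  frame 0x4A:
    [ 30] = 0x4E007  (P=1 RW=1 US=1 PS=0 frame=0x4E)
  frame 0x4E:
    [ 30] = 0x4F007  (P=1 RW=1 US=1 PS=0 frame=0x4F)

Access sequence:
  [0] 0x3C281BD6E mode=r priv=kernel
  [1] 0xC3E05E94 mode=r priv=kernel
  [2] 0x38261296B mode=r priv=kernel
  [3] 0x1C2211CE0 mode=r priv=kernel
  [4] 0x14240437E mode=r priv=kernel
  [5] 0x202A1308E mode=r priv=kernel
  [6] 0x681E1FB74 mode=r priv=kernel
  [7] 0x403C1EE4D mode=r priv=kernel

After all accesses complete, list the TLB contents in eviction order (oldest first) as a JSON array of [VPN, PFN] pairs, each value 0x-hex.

Per-access translation:
#0 VA=0x3C281BD6E (r,kernel):
  [0] read 0x19 idx=15: raw=0x1A007 flags P=1 W=1 U=1 S=0
  [1] read 0x1A idx=20: raw=0x1D007 flags P=1 W=1 U=1 S=0
  [2] read 0x1D idx=27: raw=0x20007 flags P=1 W=1 U=1 S=0
  ✓ 0x20D6E  — 3 lookups
#1 VA=0xC3E05E94 (r,kernel):
  [0] read 0x19 idx=3: raw=0x24007 flags P=1 W=1 U=1 S=0
  [1] read 0x24 idx=31: raw=0x25007 flags P=1 W=1 U=1 S=0
  [2] read 0x25 idx=5: raw=0x26007 flags P=1 W=1 U=1 S=0
  ✓ 0x26E94  — 3 lookups
#2 VA=0x38261296B (r,kernel):
  [0] read 0x19 idx=14: raw=0x2A007 flags P=1 W=1 U=1 S=0
  [1] read 0x2A idx=19: raw=0x2B007 flags P=1 W=1 U=1 S=0
  [2] read 0x2B idx=18: raw=0x2E007 flags P=1 W=1 U=1 S=0
  ✓ 0x2E96B  — 3 lookups
#3 VA=0x1C2211CE0 (r,kernel):
  [0] read 0x19 idx=7: raw=0x2F007 flags P=1 W=1 U=1 S=0
  [1] read 0x2F idx=17: raw=0x30007 flags P=1 W=1 U=1 S=0
  [2] read 0x30 idx=17: raw=0x32007 flags P=1 W=1 U=1 S=0
  ✓ 0x32CE0  — 3 lookups
#4 VA=0x14240437E (r,kernel):
  [0] read 0x19 idx=5: raw=0x35007 flags P=1 W=1 U=1 S=0
  [1] read 0x35 idx=18: raw=0x38007 flags P=1 W=1 U=1 S=0
  [2] read 0x38 idx=4: raw=0xA004 flags P=0 W=0 U=1 S=0
  → PAGE_NOT_PRESENT  (3 entries read)
#5 VA=0x202A1308E (r,kernel):
  [0] read 0x19 idx=8: raw=0x3C007 flags P=1 W=1 U=1 S=0
  [1] read 0x3C idx=21: raw=0x3E007 flags P=1 W=1 U=1 S=0
  [2] read 0x3E idx=19: raw=0x41007 flags P=1 W=1 U=1 S=0
  ✓ 0x4108E  — 3 lookups
#6 VA=0x681E1FB74 (r,kernel):
  [0] read 0x19 idx=26: raw=0x42007 flags P=1 W=1 U=1 S=0
  [1] read 0x42 idx=15: raw=0x46007 flags P=1 W=1 U=1 S=0
  [2] read 0x46 idx=31: raw=0x48007 flags P=1 W=1 U=1 S=0
  ✓ 0x48B74  — 3 lookups
#7 VA=0x403C1EE4D (r,kernel):
  [0] read 0x19 idx=16: raw=0x4A007 flags P=1 W=1 U=1 S=0
  [1] read 0x4A idx=30: raw=0x4E007 flags P=1 W=1 U=1 S=0
  [2] read 0x4E idx=30: raw=0x4F007 flags P=1 W=1 U=1 S=0
  ✓ 0x4FE4D  — 3 lookups

TLB: [["0x1C2211", "0x32"], ["0x202A13", "0x41"], ["0x681E1F", "0x48"], ["0x403C1E", "0x4F"]]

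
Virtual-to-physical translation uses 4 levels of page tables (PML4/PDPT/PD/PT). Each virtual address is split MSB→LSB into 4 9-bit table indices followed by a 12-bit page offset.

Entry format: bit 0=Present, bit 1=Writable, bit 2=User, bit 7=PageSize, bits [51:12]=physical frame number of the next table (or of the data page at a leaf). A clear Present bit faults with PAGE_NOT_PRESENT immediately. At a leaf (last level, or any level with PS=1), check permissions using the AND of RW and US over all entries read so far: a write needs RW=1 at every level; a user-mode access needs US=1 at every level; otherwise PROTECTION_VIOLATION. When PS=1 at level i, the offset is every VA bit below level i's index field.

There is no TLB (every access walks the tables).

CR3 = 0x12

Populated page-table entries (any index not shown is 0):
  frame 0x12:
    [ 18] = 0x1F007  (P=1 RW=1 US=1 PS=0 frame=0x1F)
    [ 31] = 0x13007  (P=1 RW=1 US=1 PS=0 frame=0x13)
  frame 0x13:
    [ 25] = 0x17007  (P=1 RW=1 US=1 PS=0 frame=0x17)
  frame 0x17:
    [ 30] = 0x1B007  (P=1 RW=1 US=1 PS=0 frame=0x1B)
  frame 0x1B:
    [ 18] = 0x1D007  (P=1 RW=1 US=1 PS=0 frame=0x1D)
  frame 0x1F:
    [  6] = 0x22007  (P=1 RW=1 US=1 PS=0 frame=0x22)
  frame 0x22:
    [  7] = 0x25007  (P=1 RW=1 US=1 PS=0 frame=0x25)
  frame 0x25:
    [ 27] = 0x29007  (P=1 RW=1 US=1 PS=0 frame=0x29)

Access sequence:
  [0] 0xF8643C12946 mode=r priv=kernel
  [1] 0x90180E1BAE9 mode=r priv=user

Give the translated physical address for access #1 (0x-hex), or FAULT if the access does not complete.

Trace:
#0 VA=0xF8643C12946 (r,kernel):
  L0 @0x12[31] → 0x13007  P=1,RW=1,US=1,PS=0
  L1 @0x13[25] → 0x17007  P=1,RW=1,US=1,PS=0
  L2 @0x17[30] → 0x1B007  P=1,RW=1,US=1,PS=0
  L3 @0x1B[18] → 0x1D007  P=1,RW=1,US=1,PS=0
  → PA=0x1D946  (4 entries read)
#1 VA=0x90180E1BAE9 (r,user):
  L0 @0x12[18] → 0x1F007  P=1,RW=1,US=1,PS=0
  L1 @0x1F[6] → 0x22007  P=1,RW=1,US=1,PS=0
  L2 @0x22[7] → 0x25007  P=1,RW=1,US=1,PS=0
  L3 @0x25[27] → 0x29007  P=1,RW=1,US=1,PS=0
  → PA=0x29AE9  (4 entries read)

Access #1 PA: 0x29AE9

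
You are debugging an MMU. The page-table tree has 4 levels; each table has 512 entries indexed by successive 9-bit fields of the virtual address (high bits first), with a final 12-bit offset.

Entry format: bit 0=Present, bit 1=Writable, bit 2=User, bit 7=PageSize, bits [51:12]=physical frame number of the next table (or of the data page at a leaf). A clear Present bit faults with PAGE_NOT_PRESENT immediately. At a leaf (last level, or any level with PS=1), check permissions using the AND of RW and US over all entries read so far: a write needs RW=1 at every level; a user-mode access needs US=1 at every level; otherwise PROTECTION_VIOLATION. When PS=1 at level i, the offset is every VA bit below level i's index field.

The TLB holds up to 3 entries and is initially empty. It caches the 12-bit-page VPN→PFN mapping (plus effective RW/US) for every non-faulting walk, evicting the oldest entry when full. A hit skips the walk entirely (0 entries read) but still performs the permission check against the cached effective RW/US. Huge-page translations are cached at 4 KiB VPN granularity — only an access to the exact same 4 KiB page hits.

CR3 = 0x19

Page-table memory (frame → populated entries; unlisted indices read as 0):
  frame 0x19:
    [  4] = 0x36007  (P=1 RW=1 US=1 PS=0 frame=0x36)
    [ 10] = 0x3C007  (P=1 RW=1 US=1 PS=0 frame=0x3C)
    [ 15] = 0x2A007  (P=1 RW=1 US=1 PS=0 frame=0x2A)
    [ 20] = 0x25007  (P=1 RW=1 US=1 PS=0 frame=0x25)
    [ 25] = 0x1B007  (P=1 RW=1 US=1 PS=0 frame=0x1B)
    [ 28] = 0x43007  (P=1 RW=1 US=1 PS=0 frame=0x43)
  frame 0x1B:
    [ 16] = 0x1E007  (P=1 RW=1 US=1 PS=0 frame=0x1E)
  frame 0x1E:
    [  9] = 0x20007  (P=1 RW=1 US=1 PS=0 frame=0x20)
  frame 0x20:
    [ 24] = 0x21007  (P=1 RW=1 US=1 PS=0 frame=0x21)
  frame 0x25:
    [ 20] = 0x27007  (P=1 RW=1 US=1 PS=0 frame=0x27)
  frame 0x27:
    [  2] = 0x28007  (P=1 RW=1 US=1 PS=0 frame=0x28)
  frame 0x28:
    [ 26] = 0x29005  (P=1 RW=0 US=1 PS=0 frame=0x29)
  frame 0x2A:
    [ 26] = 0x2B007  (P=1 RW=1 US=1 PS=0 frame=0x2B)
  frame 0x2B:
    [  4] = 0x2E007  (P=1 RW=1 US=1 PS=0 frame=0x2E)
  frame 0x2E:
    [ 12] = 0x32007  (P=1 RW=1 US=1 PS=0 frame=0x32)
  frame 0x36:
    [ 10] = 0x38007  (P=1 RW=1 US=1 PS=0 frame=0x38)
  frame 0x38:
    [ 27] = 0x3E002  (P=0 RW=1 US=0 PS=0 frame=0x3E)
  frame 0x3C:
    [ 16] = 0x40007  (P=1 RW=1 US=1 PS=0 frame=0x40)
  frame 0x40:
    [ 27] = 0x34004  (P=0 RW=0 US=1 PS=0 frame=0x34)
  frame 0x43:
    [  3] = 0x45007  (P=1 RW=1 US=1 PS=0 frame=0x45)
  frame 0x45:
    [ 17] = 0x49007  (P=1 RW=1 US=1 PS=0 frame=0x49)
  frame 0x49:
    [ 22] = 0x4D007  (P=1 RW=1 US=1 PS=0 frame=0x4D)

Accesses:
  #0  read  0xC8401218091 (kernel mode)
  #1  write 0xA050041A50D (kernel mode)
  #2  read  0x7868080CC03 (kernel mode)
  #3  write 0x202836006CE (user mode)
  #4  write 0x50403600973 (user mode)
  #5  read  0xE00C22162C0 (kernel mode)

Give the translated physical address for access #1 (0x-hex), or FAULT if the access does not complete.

Walk each access:
#0 VA=0xC8401218091 (r,kernel):
  lvl0: tbl 0x19, slot 25 ⇒ 0x1B007 (P1/RW1/US1/PS0)
  lvl1: tbl 0x1B, slot 16 ⇒ 0x1E007 (P1/RW1/US1/PS0)
  lvl2: tbl 0x1E, slot 9 ⇒ 0x20007 (P1/RW1/US1/PS0)
  lvl3: tbl 0x20, slot 24 ⇒ 0x21007 (P1/RW1/US1/PS0)
  ✓ 0x21091  — 4 lookups
#1 VA=0xA050041A50D (w,kernel):
  lvl0: tbl 0x19, slot 20 ⇒ 0x25007 (P1/RW1/US1/PS0)
  lvl1: tbl 0x25, slot 20 ⇒ 0x27007 (P1/RW1/US1/PS0)
  lvl2: tbl 0x27, slot 2 ⇒ 0x28007 (P1/RW1/US1/PS0)
  lvl3: tbl 0x28, slot 26 ⇒ 0x29005 (P1/RW0/US1/PS0)
  → PROTECTION_VIOLATION  (4 entries read)
#2 VA=0x7868080CC03 (r,kernel):
  lvl0: tbl 0x19, slot 15 ⇒ 0x2A007 (P1/RW1/US1/PS0)
  lvl1: tbl 0x2A, slot 26 ⇒ 0x2B007 (P1/RW1/US1/PS0)
  lvl2: tbl 0x2B, slot 4 ⇒ 0x2E007 (P1/RW1/US1/PS0)
  lvl3: tbl 0x2E, slot 12 ⇒ 0x32007 (P1/RW1/US1/PS0)
  ✓ 0x32C03  — 4 lookups
#3 VA=0x202836006CE (w,user):
  lvl0: tbl 0x19, slot 4 ⇒ 0x36007 (P1/RW1/US1/PS0)
  lvl1: tbl 0x36, slot 10 ⇒ 0x38007 (P1/RW1/US1/PS0)
  lvl2: tbl 0x38, slot 27 ⇒ 0x3E002 (P0/RW1/US0/PS0)
  → PAGE_NOT_PRESENT  (3 entries read)
#4 VA=0x50403600973 (w,user):
  lvl0: tbl 0x19, slot 10 ⇒ 0x3C007 (P1/RW1/US1/PS0)
  lvl1: tbl 0x3C, slot 16 ⇒ 0x40007 (P1/RW1/US1/PS0)
  lvl2: tbl 0x40, slot 27 ⇒ 0x34004 (P0/RW0/US1/PS0)
  → PAGE_NOT_PRESENT  (3 entries read)
#5 VA=0xE00C22162C0 (r,kernel):
  lvl0: tbl 0x19, slot 28 ⇒ 0x43007 (P1/RW1/US1/PS0)
  lvl1: tbl 0x43, slot 3 ⇒ 0x45007 (P1/RW1/US1/PS0)
  lvl2: tbl 0x45, slot 17 ⇒ 0x49007 (P1/RW1/US1/PS0)
  lvl3: tbl 0x49, slot 22 ⇒ 0x4D007 (P1/RW1/US1/PS0)
  ✓ 0x4D2C0  — 4 lookups

Access #1 PA: FAULT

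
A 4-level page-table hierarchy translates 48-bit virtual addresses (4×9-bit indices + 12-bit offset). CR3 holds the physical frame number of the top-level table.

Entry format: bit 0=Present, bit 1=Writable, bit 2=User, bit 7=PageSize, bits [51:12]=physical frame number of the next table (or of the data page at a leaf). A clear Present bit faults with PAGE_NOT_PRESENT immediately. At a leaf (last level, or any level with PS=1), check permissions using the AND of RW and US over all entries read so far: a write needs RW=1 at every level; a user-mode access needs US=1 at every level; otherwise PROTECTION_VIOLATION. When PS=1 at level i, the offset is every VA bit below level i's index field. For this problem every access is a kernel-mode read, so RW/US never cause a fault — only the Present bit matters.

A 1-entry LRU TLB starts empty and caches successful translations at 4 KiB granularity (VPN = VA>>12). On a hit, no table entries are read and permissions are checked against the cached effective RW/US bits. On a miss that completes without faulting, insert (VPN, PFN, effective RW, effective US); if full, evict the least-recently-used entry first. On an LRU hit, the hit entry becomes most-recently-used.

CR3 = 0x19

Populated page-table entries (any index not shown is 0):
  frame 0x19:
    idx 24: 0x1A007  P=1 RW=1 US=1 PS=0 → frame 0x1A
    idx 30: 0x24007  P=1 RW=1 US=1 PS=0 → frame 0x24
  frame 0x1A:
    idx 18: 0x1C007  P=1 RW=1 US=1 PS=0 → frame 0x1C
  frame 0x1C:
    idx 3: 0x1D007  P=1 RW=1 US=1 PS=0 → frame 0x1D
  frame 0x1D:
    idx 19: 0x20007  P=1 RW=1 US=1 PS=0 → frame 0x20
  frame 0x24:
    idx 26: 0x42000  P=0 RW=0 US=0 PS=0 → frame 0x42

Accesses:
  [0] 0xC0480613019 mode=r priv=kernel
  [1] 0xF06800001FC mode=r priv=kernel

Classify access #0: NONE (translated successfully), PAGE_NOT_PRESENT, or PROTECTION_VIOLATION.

Trace:
#0 VA=0xC0480613019 (r,kernel):
  lvl0: tbl 0x19, slot 24 ⇒ 0x1A007 (P1/RW1/US1/PS0)
  lvl1: tbl 0x1A, slot 18 ⇒ 0x1C007 (P1/RW1/US1/PS0)
  lvl2: tbl 0x1C, slot 3 ⇒ 0x1D007 (P1/RW1/US1/PS0)
  lvl3: tbl 0x1D, slot 19 ⇒ 0x20007 (P1/RW1/US1/PS0)
  → PA=0x20019  (4 entries read)
#1 VA=0xF06800001FC (r,kernel):
  lvl0: tbl 0x19, slot 30 ⇒ 0x24007 (P1/RW1/US1/PS0)
  lvl1: tbl 0x24, slot 26 ⇒ 0x42000 (P0/RW0/US0/PS0)
  → PAGE_NOT_PRESENT  (2 entries read)

Access #0 fault: NONE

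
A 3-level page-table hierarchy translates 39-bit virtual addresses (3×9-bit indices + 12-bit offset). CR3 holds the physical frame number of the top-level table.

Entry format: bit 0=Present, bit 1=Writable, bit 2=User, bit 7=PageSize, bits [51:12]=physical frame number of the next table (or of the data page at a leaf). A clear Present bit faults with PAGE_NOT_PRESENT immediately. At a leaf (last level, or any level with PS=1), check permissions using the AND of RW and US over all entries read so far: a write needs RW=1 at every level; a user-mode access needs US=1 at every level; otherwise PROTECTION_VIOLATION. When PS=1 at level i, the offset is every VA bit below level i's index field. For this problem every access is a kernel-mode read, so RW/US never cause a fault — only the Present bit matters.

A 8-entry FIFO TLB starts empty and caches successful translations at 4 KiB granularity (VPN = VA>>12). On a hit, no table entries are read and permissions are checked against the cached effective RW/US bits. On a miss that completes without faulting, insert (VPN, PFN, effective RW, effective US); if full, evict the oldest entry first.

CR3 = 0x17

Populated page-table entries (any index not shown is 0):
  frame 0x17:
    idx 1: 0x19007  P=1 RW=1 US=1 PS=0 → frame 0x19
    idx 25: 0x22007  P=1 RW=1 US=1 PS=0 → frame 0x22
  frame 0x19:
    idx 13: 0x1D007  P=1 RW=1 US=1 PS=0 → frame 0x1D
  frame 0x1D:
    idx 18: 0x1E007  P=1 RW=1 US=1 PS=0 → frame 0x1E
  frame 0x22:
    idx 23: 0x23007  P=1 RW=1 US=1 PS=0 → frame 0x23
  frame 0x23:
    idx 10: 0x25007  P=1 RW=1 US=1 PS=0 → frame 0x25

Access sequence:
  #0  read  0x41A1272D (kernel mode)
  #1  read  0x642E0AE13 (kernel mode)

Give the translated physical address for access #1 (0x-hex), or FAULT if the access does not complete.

Trace:
#0 VA=0x41A1272D (r,kernel):
  L0 @0x17[1] → 0x19007  P=1,RW=1,US=1,PS=0
  L1 @0x19[13] → 0x1D007  P=1,RW=1,US=1,PS=0
  L2 @0x1D[18] → 0x1E007  P=1,RW=1,US=1,PS=0
  ⇒ phys 0x1E72D  [3 reads]
#1 VA=0x642E0AE13 (r,kernel):
  L0 @0x17[25] → 0x22007  P=1,RW=1,US=1,PS=0
  L1 @0x22[23] → 0x23007  P=1,RW=1,US=1,PS=0
  L2 @0x23[10] → 0x25007  P=1,RW=1,US=1,PS=0
  ⇒ phys 0x25E13  [3 reads]

Access #1 PA: 0x25E13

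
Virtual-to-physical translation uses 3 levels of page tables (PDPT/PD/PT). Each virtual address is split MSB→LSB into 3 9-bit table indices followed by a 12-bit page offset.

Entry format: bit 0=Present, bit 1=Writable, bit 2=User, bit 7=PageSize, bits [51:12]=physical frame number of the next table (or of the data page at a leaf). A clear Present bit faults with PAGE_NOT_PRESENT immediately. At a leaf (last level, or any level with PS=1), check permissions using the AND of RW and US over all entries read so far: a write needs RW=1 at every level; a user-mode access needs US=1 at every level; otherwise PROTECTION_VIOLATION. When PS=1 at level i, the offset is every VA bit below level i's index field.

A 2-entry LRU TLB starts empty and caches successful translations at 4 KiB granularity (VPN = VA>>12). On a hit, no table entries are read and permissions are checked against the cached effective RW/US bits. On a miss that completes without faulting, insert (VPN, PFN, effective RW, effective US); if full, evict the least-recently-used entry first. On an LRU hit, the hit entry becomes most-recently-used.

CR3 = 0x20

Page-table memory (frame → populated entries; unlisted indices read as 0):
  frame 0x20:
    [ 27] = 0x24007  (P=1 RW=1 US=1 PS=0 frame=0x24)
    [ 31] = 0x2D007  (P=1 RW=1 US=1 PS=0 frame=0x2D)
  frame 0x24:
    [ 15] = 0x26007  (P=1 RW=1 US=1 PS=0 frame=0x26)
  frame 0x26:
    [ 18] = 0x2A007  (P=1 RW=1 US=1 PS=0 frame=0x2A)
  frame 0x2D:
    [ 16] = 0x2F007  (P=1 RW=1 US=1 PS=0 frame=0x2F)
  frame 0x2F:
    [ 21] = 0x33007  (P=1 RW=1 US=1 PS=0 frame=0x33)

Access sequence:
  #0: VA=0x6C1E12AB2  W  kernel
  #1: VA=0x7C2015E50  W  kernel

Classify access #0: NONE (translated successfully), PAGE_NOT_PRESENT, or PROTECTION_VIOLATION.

Per-access translation:
#0 VA=0x6C1E12AB2 (w,kernel):
  [0] read 0x20 idx=27: raw=0x24007 flags P=1 W=1 U=1 S=0
  [1] read 0x24 idx=15: raw=0x26007 flags P=1 W=1 U=1 S=0
  [2] read 0x26 idx=18: raw=0x2A007 flags P=1 W=1 U=1 S=0
  → PA=0x2AAB2  (3 entries read)
#1 VA=0x7C2015E50 (w,kernel):
  [0] read 0x20 idx=31: raw=0x2D007 flags P=1 W=1 U=1 S=0
  [1] read 0x2D idx=16: raw=0x2F007 flags P=1 W=1 U=1 S=0
  [2] read 0x2F idx=21: raw=0x33007 flags P=1 W=1 U=1 S=0
  → PA=0x33E50  (3 entries read)

Access #0 fault: NONE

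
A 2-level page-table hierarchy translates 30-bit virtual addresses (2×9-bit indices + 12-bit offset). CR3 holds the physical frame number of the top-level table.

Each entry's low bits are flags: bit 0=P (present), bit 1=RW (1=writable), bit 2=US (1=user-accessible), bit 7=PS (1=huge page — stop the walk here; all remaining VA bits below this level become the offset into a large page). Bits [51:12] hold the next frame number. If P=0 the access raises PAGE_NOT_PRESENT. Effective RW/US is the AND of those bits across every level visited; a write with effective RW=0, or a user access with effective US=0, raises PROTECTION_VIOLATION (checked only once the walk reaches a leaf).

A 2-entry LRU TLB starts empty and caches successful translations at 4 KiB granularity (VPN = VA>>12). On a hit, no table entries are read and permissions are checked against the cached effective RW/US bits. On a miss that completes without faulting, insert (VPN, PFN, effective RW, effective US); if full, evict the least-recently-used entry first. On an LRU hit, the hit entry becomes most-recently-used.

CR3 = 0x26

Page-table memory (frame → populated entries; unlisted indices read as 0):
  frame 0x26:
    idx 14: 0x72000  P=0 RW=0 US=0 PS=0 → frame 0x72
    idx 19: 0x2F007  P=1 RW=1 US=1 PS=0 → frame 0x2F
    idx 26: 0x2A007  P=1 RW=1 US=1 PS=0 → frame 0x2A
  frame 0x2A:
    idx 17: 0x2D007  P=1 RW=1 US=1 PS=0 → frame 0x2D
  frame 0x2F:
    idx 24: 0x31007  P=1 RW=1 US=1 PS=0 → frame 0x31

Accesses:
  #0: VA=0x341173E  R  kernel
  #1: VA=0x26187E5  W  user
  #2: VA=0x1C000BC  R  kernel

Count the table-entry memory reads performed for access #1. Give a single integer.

Trace:
#0 VA=0x341173E (r,kernel):
  L0: frame=0x26 idx=26 entry=0x2A007 [P=1 RW=1 US=1 PS=0]
  L1: frame=0x2A idx=17 entry=0x2D007 [P=1 RW=1 US=1 PS=0]
  ✓ 0x2D73E  — 2 lookups
#1 VA=0x26187E5 (w,user):
  L0: frame=0x26 idx=19 entry=0x2F007 [P=1 RW=1 US=1 PS=0]
  L1: frame=0x2F idx=24 entry=0x31007 [P=1 RW=1 US=1 PS=0]
  ✓ 0x317E5  — 2 lookups
#2 VA=0x1C000BC (r,kernel):
  L0: frame=0x26 idx=14 entry=0x72000 [P=0 RW=0 US=0 PS=0]
  ✗ PAGE_NOT_PRESENT  [1 reads]

Entries read for #1: 2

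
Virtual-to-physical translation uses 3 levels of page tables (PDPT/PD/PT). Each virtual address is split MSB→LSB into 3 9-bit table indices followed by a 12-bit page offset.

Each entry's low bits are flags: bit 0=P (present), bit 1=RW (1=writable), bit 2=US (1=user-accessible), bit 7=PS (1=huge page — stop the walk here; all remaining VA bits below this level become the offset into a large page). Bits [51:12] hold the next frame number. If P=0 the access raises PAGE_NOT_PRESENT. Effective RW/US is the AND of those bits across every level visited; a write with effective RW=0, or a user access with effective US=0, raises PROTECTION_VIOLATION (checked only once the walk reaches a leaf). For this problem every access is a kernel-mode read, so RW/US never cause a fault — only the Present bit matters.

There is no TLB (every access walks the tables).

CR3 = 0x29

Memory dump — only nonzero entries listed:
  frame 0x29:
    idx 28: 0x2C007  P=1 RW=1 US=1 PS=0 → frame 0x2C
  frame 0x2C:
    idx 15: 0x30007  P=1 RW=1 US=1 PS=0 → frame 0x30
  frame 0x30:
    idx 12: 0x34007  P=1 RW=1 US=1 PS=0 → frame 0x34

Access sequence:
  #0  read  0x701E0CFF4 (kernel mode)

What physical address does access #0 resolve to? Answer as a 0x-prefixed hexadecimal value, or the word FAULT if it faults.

Walk each access:
#0 VA=0x701E0CFF4 (r,kernel):
  L0 @0x29[28] → 0x2C007  P=1,RW=1,US=1,PS=0
  L1 @0x2C[15] → 0x30007  P=1,RW=1,US=1,PS=0
  L2 @0x30[12] → 0x34007  P=1,RW=1,US=1,PS=0
  → PA=0x34FF4  (3 entries read)

Access #0 PA: 0x34FF4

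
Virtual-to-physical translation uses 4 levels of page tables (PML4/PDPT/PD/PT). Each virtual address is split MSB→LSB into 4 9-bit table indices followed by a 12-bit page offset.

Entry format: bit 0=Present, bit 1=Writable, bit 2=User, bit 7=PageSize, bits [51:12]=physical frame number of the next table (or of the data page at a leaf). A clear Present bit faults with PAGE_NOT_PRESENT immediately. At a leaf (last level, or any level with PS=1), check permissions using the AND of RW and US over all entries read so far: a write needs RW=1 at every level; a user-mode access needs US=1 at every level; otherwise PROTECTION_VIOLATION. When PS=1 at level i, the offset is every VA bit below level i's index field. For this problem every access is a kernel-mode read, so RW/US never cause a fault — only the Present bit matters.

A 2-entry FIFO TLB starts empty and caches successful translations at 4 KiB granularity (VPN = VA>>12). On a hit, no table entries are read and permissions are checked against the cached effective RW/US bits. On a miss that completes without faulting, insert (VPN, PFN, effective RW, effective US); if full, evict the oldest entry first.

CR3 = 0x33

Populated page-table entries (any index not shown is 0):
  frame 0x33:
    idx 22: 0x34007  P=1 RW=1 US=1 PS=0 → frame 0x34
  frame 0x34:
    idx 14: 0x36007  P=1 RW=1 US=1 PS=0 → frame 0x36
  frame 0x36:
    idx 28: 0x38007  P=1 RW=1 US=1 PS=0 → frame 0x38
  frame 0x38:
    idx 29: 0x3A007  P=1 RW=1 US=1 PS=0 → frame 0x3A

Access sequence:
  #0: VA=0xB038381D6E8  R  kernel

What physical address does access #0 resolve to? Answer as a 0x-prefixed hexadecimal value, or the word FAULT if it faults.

Per-access translation:
#0 VA=0xB038381D6E8 (r,kernel):
  [0] read 0x33 idx=22: raw=0x34007 flags P=1 W=1 U=1 S=0
  [1] read 0x34 idx=14: raw=0x36007 flags P=1 W=1 U=1 S=0
  [2] read 0x36 idx=28: raw=0x38007 flags P=1 W=1 U=1 S=0
  [3] read 0x38 idx=29: raw=0x3A007 flags P=1 W=1 U=1 S=0
  ⇒ phys 0x3A6E8  [4 reads]

Access #0 PA: 0x3A6E8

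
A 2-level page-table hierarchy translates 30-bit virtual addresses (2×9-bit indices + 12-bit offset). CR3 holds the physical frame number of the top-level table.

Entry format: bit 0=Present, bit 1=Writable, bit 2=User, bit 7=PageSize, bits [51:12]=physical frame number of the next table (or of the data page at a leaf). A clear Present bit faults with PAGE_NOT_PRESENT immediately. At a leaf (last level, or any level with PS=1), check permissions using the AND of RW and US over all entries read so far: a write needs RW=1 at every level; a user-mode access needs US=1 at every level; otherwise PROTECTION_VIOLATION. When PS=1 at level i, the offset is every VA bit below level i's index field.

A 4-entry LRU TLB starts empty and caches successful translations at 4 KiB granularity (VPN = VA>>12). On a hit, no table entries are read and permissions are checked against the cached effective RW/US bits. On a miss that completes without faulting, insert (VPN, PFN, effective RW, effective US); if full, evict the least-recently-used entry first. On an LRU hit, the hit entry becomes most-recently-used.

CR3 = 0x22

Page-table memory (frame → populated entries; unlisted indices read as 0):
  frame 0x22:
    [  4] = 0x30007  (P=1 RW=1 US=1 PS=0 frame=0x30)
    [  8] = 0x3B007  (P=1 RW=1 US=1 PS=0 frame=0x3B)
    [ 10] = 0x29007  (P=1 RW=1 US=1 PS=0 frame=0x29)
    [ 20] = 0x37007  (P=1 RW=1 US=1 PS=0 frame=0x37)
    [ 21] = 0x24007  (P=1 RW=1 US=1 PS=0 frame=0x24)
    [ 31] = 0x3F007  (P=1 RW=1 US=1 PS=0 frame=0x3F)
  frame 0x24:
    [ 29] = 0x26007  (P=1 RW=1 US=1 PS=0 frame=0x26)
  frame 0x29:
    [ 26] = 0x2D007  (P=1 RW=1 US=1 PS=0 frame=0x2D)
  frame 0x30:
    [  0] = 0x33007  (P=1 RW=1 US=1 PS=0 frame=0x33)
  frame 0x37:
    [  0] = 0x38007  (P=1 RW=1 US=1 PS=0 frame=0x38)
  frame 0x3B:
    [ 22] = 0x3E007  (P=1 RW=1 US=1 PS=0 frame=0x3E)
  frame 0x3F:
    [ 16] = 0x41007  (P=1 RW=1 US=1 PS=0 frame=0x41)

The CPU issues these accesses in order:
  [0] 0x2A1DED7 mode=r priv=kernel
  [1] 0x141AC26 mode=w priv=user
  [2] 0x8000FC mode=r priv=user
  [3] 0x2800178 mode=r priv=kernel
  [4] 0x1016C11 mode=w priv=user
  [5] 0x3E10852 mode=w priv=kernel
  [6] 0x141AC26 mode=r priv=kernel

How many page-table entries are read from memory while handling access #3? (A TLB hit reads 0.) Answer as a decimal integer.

Trace:
#0 VA=0x2A1DED7 (r,kernel):
  L0: frame=0x22 idx=21 entry=0x24007 [P=1 RW=1 US=1 PS=0]
  L1: frame=0x24 idx=29 entry=0x26007 [P=1 RW=1 US=1 PS=0]
  → PA=0x26ED7  (2 entries read)
#1 VA=0x141AC26 (w,user):
  L0: frame=0x22 idx=10 entry=0x29007 [P=1 RW=1 US=1 PS=0]
  L1: frame=0x29 idx=26 entry=0x2D007 [P=1 RW=1 US=1 PS=0]
  → PA=0x2DC26  (2 entries read)
#2 VA=0x8000FC (r,user):
  L0: frame=0x22 idx=4 entry=0x30007 [P=1 RW=1 US=1 PS=0]
  L1: frame=0x30 idx=0 entry=0x33007 [P=1 RW=1 US=1 PS=0]
  → PA=0x330FC  (2 entries read)
#3 VA=0x2800178 (r,kernel):
  L0: frame=0x22 idx=20 entry=0x37007 [P=1 RW=1 US=1 PS=0]
  L1: frame=0x37 idx=0 entry=0x38007 [P=1 RW=1 US=1 PS=0]
  → PA=0x38178  (2 entries read)
#4 VA=0x1016C11 (w,user):
  L0: frame=0x22 idx=8 entry=0x3B007 [P=1 RW=1 US=1 PS=0]
  L1: frame=0x3B idx=22 entry=0x3E007 [P=1 RW=1 US=1 PS=0]
  → PA=0x3EC11  (2 entries read)
#5 VA=0x3E10852 (w,kernel):
  L0: frame=0x22 idx=31 entry=0x3F007 [P=1 RW=1 US=1 PS=0]
  L1: frame=0x3F idx=16 entry=0x41007 [P=1 RW=1 US=1 PS=0]
  → PA=0x41852  (2 entries read)
#6 VA=0x141AC26 (r,kernel):
  L0: frame=0x22 idx=10 entry=0x29007 [P=1 RW=1 US=1 PS=0]
  L1: frame=0x29 idx=26 entry=0x2D007 [P=1 RW=1 US=1 PS=0]
  → PA=0x2DC26  (2 entries read)

Entries read for #3: 2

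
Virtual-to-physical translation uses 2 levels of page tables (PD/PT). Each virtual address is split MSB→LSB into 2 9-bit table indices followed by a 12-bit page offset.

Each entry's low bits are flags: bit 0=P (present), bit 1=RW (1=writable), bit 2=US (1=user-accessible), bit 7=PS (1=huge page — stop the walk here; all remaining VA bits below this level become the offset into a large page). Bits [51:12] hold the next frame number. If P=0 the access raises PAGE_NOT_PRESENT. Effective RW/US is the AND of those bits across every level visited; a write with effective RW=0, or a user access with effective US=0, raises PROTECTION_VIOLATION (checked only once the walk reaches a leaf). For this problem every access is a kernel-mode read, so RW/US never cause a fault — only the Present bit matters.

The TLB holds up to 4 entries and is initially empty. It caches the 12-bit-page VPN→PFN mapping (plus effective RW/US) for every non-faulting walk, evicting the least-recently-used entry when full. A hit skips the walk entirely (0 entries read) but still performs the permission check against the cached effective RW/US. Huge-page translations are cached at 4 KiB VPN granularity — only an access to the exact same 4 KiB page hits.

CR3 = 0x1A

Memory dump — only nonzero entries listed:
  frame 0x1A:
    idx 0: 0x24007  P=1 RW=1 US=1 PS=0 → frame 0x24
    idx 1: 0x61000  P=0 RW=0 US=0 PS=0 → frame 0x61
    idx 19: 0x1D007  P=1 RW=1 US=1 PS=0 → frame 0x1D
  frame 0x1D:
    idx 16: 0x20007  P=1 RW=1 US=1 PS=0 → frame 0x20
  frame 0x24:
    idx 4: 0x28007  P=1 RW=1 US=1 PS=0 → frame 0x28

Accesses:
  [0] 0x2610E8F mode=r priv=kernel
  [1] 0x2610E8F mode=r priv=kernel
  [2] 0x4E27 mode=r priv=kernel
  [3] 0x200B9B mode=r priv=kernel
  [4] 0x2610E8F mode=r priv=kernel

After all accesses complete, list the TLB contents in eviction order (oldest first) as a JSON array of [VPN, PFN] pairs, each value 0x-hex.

Walk each access:
#0 VA=0x2610E8F (r,kernel):
  L0: frame=0x1A idx=19 entry=0x1D007 [P=1 RW=1 US=1 PS=0]
  L1: frame=0x1D idx=16 entry=0x20007 [P=1 RW=1 US=1 PS=0]
  ✓ 0x20E8F  — 2 lookups
#1 VA=0x2610E8F (r,kernel):
  TLB hit vpn=0x2610 → PA=0x20E8F
#2 VA=0x4E27 (r,kernel):
  L0: frame=0x1A idx=0 entry=0x24007 [P=1 RW=1 US=1 PS=0]
  L1: frame=0x24 idx=4 entry=0x28007 [P=1 RW=1 US=1 PS=0]
  ✓ 0x28E27  — 2 lookups
#3 VA=0x200B9B (r,kernel):
  L0: frame=0x1A idx=1 entry=0x61000 [P=0 RW=0 US=0 PS=0]
  ⇒ fault: PAGE_NOT_PRESENT  — 1 lookups
#4 VA=0x2610E8F (r,kernel):
  TLB hit vpn=0x2610 → PA=0x20E8F

TLB: [["0x4", "0x28"], ["0x2610", "0x20"]]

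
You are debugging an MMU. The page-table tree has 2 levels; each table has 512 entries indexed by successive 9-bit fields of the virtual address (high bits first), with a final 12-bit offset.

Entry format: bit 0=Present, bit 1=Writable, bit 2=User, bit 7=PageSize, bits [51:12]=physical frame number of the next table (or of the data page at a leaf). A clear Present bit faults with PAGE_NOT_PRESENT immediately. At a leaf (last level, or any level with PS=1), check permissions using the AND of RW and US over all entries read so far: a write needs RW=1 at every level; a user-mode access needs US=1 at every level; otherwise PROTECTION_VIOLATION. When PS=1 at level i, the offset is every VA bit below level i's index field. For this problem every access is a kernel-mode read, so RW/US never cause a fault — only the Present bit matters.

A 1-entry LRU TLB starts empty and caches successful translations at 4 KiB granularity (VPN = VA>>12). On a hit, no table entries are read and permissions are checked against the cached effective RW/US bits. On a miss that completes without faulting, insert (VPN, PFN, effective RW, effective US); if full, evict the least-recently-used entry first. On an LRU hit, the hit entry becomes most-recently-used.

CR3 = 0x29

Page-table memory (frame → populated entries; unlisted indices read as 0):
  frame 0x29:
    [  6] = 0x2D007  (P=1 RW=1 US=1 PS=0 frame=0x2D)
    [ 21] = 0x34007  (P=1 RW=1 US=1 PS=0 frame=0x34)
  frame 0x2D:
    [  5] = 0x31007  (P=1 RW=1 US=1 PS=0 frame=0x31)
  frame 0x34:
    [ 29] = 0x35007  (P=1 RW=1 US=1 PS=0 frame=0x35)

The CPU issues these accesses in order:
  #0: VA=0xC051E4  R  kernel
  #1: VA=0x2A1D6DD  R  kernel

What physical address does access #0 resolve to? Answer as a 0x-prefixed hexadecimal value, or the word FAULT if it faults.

Trace:
#0 VA=0xC051E4 (r,kernel):
  L0 @0x29[6] → 0x2D007  P=1,RW=1,US=1,PS=0
  L1 @0x2D[5] → 0x31007  P=1,RW=1,US=1,PS=0
  ✓ 0x311E4  — 2 lookups
#1 VA=0x2A1D6DD (r,kernel):
  L0 @0x29[21] → 0x34007  P=1,RW=1,US=1,PS=0
  L1 @0x34[29] → 0x35007  P=1,RW=1,US=1,PS=0
  ✓ 0x356DD  — 2 lookups

Access #0 PA: 0x311E4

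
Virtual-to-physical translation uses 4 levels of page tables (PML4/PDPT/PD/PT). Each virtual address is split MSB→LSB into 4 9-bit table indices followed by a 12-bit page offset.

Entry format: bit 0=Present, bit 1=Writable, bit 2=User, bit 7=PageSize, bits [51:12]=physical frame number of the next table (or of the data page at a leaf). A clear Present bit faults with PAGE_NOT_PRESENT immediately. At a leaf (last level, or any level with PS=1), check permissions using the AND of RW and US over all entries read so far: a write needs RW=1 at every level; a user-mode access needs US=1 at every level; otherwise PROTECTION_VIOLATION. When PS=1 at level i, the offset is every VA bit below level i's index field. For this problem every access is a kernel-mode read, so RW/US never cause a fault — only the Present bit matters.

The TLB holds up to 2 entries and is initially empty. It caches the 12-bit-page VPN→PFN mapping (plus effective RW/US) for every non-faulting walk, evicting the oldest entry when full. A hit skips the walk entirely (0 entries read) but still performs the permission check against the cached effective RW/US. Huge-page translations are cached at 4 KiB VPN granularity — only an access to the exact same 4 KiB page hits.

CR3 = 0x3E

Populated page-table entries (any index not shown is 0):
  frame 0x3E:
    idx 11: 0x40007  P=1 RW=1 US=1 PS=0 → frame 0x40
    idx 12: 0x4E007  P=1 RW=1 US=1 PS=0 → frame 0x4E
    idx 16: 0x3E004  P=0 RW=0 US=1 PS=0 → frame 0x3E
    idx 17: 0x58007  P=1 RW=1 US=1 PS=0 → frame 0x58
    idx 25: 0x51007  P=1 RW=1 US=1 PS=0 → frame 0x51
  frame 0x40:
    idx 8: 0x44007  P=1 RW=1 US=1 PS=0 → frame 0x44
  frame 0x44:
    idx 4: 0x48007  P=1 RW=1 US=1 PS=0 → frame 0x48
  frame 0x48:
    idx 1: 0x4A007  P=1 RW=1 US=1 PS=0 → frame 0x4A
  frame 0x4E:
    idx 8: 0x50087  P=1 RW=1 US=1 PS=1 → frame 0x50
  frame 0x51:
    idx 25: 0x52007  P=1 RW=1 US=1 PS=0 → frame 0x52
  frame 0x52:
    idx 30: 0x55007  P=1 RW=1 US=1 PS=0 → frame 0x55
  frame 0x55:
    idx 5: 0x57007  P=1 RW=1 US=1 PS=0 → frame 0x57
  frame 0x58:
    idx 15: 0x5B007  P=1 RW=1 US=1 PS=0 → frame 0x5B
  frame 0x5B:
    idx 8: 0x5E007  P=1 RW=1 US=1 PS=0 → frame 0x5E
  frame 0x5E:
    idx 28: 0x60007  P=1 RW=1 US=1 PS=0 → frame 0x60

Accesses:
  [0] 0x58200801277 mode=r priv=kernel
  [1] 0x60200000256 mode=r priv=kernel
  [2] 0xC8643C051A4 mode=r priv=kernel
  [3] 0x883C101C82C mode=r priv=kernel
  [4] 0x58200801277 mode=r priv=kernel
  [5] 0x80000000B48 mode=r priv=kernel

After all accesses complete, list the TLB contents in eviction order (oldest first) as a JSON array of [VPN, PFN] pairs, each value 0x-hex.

Walk each access:
#0 VA=0x58200801277 (r,kernel):
  lvl0: tbl 0x3E, slot 11 ⇒ 0x40007 (P1/RW1/US1/PS0)
  lvl1: tbl 0x40, slot 8 ⇒ 0x44007 (P1/RW1/US1/PS0)
  lvl2: tbl 0x44, slot 4 ⇒ 0x48007 (P1/RW1/US1/PS0)
  lvl3: tbl 0x48, slot 1 ⇒ 0x4A007 (P1/RW1/US1/PS0)
  → PA=0x4A277  (4 entries read)
#1 VA=0x60200000256 (r,kernel):
  lvl0: tbl 0x3E, slot 12 ⇒ 0x4E007 (P1/RW1/US1/PS0)
  lvl1: tbl 0x4E, slot 8 ⇒ 0x50087 (P1/RW1/US1/PS1)
  → PA=0x50256 (huge @L1)  (2 entries read)
#2 VA=0xC8643C051A4 (r,kernel):
  lvl0: tbl 0x3E, slot 25 ⇒ 0x51007 (P1/RW1/US1/PS0)
  lvl1: tbl 0x51, slot 25 ⇒ 0x52007 (P1/RW1/US1/PS0)
  lvl2: tbl 0x52, slot 30 ⇒ 0x55007 (P1/RW1/US1/PS0)
  lvl3: tbl 0x55, slot 5 ⇒ 0x57007 (P1/RW1/US1/PS0)
  → PA=0x571A4  (4 entries read)
#3 VA=0x883C101C82C (r,kernel):
  lvl0: tbl 0x3E, slot 17 ⇒ 0x58007 (P1/RW1/US1/PS0)
  lvl1: tbl 0x58, slot 15 ⇒ 0x5B007 (P1/RW1/US1/PS0)
  lvl2: tbl 0x5B, slot 8 ⇒ 0x5E007 (P1/RW1/US1/PS0)
  lvl3: tbl 0x5E, slot 28 ⇒ 0x60007 (P1/RW1/US1/PS0)
  → PA=0x6082C  (4 entries read)
#4 VA=0x58200801277 (r,kernel):
  lvl0: tbl 0x3E, slot 11 ⇒ 0x40007 (P1/RW1/US1/PS0)
  lvl1: tbl 0x40, slot 8 ⇒ 0x44007 (P1/RW1/US1/PS0)
  lvl2: tbl 0x44, slot 4 ⇒ 0x48007 (P1/RW1/US1/PS0)
  lvl3: tbl 0x48, slot 1 ⇒ 0x4A007 (P1/RW1/US1/PS0)
  → PA=0x4A277  (4 entries read)
#5 VA=0x80000000B48 (r,kernel):
  lvl0: tbl 0x3E, slot 16 ⇒ 0x3E004 (P0/RW0/US1/PS0)
  → PAGE_NOT_PRESENT  (1 entries read)

TLB: [["0x883C101C", "0x60"], ["0x58200801", "0x4A"]]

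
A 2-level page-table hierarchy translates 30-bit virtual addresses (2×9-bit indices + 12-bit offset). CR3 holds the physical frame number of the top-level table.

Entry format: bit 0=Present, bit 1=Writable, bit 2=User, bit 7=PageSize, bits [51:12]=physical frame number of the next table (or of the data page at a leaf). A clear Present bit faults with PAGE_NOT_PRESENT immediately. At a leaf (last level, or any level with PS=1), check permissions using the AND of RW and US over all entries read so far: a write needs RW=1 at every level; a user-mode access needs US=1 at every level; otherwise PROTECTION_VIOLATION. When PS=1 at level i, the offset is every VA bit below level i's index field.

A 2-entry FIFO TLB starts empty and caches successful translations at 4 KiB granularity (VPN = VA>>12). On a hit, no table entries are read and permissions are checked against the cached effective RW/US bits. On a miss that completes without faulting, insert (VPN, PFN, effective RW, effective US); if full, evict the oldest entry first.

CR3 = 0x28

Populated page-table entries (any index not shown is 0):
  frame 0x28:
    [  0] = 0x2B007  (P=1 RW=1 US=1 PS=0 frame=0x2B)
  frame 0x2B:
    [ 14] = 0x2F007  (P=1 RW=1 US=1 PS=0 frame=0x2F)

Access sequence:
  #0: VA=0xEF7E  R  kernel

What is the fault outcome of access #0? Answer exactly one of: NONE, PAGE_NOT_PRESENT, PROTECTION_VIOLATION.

Walk each access:
#0 VA=0xEF7E (r,kernel):
  L0: frame=0x28 idx=0 entry=0x2B007 [P=1 RW=1 US=1 PS=0]
  L1: frame=0x2B idx=14 entry=0x2F007 [P=1 RW=1 US=1 PS=0]
  ⇒ phys 0x2FF7E  [2 reads]

Access #0 fault: NONE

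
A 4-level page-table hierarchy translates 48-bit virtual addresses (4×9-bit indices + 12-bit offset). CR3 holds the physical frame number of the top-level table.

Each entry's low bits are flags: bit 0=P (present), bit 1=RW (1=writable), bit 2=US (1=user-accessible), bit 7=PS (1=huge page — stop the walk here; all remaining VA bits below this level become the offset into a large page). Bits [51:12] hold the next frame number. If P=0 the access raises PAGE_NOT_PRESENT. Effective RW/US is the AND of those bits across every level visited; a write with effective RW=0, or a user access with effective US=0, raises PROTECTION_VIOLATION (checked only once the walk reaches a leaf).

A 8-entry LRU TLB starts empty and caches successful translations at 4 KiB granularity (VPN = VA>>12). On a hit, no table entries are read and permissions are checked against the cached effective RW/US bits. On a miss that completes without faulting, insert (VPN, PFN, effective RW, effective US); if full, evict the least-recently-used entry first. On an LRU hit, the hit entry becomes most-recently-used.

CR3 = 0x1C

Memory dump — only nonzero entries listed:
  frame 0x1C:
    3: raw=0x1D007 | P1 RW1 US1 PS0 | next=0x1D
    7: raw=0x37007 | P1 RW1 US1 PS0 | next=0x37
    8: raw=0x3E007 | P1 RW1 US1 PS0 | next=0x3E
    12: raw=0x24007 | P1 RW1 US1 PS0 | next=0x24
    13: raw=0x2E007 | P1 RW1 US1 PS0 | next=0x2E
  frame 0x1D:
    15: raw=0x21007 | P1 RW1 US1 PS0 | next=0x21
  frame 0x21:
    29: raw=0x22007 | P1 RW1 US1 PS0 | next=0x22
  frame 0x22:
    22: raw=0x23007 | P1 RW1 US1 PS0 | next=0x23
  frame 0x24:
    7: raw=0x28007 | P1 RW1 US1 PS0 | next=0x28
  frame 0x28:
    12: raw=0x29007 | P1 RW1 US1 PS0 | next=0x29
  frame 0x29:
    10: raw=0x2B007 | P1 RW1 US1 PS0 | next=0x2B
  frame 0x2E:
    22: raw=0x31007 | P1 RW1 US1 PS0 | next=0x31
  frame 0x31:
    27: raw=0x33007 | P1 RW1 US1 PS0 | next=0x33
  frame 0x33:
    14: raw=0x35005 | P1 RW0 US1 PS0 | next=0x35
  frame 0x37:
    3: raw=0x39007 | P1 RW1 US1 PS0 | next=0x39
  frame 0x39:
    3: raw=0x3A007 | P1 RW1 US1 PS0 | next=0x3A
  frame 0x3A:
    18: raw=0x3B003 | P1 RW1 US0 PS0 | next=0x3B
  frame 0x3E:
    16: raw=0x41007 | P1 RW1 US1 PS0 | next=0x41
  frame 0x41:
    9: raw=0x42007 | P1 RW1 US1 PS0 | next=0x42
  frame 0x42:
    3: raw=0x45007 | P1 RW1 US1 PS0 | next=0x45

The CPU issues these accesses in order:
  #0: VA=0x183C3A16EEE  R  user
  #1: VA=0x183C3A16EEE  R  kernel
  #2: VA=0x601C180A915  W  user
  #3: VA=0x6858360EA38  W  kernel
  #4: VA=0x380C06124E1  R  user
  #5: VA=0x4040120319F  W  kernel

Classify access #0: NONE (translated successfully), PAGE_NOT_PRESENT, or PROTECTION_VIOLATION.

Per-access translation:
#0 VA=0x183C3A16EEE (r,user):
  L0 @0x1C[3] → 0x1D007  P=1,RW=1,US=1,PS=0
  L1 @0x1D[15] → 0x21007  P=1,RW=1,US=1,PS=0
  L2 @0x21[29] → 0x22007  P=1,RW=1,US=1,PS=0
  L3 @0x22[22] → 0x23007  P=1,RW=1,US=1,PS=0
  ⇒ phys 0x23EEE  [4 reads]
#1 VA=0x183C3A16EEE (r,kernel):
  TLB hit vpn=0x183C3A16 → PA=0x23EEE
#2 VA=0x601C180A915 (w,user):
  L0 @0x1C[12] → 0x24007  P=1,RW=1,US=1,PS=0
  L1 @0x24[7] → 0x28007  P=1,RW=1,US=1,PS=0
  L2 @0x28[12] → 0x29007  P=1,RW=1,US=1,PS=0
  L3 @0x29[10] → 0x2B007  P=1,RW=1,US=1,PS=0
  ⇒ phys 0x2B915  [4 reads]
#3 VA=0x6858360EA38 (w,kernel):
  L0 @0x1C[13] → 0x2E007  P=1,RW=1,US=1,PS=0
  L1 @0x2E[22] → 0x31007  P=1,RW=1,US=1,PS=0
  L2 @0x31[27] → 0x33007  P=1,RW=1,US=1,PS=0
  L3 @0x33[14] → 0x35005  P=1,RW=0,US=1,PS=0
  → PROTECTION_VIOLATION  (4 entries read)
#4 VA=0x380C06124E1 (r,user):
  L0 @0x1C[7] → 0x37007  P=1,RW=1,US=1,PS=0
  L1 @0x37[3] → 0x39007  P=1,RW=1,US=1,PS=0
  L2 @0x39[3] → 0x3A007  P=1,RW=1,US=1,PS=0
  L3 @0x3A[18] → 0x3B003  P=1,RW=1,US=0,PS=0
  → PROTECTION_VIOLATION  (4 entries read)
#5 VA=0x4040120319F (w,kernel):
  L0 @0x1C[8] → 0x3E007  P=1,RW=1,US=1,PS=0
  L1 @0x3E[16] → 0x41007  P=1,RW=1,US=1,PS=0
  L2 @0x41[9] → 0x42007  P=1,RW=1,US=1,PS=0
  L3 @0x42[3] → 0x45007  P=1,RW=1,US=1,PS=0
  ⇒ phys 0x4519F  [4 reads]

Access #0 fault: NONE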